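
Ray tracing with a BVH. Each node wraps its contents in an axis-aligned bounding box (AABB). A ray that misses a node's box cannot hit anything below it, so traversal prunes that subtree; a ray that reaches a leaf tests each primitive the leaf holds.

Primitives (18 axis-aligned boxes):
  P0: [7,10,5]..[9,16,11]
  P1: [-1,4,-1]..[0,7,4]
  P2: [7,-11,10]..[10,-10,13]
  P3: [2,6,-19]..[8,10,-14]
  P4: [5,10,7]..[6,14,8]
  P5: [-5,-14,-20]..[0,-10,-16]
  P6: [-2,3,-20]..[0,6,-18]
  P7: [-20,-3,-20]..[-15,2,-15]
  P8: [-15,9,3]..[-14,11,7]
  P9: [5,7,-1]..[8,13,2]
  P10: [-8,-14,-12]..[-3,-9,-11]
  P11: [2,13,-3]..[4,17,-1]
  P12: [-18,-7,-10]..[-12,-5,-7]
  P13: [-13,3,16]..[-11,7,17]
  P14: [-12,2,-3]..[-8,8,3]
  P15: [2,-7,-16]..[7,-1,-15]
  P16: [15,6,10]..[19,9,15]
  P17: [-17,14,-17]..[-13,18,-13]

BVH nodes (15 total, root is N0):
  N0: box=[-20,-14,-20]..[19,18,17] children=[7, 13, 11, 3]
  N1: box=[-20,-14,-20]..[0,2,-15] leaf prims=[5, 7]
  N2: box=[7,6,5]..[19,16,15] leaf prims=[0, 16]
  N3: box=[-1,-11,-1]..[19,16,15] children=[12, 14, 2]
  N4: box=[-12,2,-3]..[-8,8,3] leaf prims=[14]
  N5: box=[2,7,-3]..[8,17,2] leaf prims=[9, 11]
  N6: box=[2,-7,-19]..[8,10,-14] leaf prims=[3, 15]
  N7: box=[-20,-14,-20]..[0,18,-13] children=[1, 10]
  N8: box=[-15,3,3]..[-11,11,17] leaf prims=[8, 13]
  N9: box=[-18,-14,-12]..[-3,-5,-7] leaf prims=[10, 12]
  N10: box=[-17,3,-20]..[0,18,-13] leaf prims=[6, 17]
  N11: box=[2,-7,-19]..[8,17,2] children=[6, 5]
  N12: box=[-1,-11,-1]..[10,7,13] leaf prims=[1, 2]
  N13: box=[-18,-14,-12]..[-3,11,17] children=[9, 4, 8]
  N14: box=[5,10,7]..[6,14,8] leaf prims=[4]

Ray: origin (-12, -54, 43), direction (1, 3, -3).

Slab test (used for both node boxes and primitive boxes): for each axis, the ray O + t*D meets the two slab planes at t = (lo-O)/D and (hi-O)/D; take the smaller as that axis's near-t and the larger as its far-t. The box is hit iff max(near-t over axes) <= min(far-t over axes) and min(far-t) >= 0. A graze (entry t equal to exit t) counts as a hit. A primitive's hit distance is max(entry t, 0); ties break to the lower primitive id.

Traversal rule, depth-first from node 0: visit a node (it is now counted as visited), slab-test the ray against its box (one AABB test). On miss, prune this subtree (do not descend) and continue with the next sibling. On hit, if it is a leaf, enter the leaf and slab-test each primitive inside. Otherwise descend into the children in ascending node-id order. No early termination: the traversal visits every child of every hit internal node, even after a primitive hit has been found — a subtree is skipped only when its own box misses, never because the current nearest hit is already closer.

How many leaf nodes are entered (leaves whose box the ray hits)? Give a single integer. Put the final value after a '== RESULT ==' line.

Trace the traversal:
N0 x:[-8,31] y:[40/3,24] z:[26/3,21] -> hit [40/3,21], descend [3, 7, 11, 13]
  N3 x:[11,31] y:[43/3,70/3] z:[28/3,44/3] -> hit [43/3,44/3], descend [2, 12, 14]
    N2 x:[19,31] y:[20,70/3] z:[28/3,38/3] -> miss, prune
    N12 x:[11,22] y:[43/3,61/3] z:[10,44/3] -> hit [43/3,44/3] leaf, test {P1(miss), P2(miss)}
    N14 x:[17,18] y:[64/3,68/3] z:[35/3,12] -> miss, prune
  N7 x:[-8,12] y:[40/3,24] z:[56/3,21] -> miss, prune
  N11 x:[14,20] y:[47/3,71/3] z:[41/3,62/3] -> hit [47/3,20], descend [5, 6]
    N5 x:[14,20] y:[61/3,71/3] z:[41/3,46/3] -> miss, prune
    N6 x:[14,20] y:[47/3,64/3] z:[19,62/3] -> hit [19,20] leaf, test {P3@t=20, P15(miss)}
  N13 x:[-6,9] y:[40/3,65/3] z:[26/3,55/3] -> miss, prune

order=[0, 3, 2, 12, 14, 7, 11, 5, 6, 13]  |boxes|=10  |leaves|=2  hit=P3

== RESULT ==
2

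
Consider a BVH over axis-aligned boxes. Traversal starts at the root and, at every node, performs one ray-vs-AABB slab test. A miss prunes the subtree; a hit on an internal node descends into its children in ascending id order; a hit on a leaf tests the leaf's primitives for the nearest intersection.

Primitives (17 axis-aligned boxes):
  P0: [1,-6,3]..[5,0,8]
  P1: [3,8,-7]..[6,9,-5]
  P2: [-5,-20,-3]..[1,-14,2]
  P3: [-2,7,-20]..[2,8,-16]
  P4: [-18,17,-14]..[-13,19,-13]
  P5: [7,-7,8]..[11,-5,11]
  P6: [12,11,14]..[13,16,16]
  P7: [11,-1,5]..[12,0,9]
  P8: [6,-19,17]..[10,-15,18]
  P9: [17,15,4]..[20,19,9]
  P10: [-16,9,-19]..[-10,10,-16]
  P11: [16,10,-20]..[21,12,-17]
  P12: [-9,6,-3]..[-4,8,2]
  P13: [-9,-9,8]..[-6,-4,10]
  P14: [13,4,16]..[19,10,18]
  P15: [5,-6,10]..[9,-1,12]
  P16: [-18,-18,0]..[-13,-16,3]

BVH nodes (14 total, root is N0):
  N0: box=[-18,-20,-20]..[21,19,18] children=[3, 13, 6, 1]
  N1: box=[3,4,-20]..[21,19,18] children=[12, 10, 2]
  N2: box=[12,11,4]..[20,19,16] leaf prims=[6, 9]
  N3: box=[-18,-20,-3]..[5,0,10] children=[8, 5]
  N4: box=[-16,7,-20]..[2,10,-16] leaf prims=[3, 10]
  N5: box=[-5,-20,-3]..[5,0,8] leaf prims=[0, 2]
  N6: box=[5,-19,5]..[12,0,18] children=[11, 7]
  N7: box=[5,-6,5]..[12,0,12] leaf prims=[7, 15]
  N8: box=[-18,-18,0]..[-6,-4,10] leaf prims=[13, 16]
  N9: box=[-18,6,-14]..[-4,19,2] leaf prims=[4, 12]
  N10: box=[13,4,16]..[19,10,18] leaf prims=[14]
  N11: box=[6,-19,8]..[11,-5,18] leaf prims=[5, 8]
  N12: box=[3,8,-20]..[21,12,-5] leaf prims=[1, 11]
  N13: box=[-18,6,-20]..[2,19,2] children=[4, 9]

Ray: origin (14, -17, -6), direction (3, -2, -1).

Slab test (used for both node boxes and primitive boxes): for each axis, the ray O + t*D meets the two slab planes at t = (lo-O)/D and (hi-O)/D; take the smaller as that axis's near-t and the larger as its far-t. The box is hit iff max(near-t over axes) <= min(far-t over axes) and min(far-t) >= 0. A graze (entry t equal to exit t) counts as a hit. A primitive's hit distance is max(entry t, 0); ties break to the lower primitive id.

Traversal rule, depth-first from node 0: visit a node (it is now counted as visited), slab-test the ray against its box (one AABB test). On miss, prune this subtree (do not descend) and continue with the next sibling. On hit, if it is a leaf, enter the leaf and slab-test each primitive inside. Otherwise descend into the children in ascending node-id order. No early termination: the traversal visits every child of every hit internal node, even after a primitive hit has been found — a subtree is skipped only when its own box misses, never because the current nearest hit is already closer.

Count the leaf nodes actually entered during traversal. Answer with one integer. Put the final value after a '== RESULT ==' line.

Traverse from the root:
N0 x:[-32/3,7/3] y:[-18,3/2] z:[-24,14] -> hit [-32/3,3/2], descend [1, 3, 6, 13]
  N1 x:[-11/3,7/3] y:[-18,-21/2] z:[-24,14] -> miss, prune
  N3 x:[-32/3,-3] y:[-17/2,3/2] z:[-16,-3] -> miss, prune
  N6 x:[-3,-2/3] y:[-17/2,1] z:[-24,-11] -> miss, prune
  N13 x:[-32/3,-4] y:[-18,-23/2] z:[-8,14] -> miss, prune

5 AABB tests over nodes [0, 1, 3, 6, 13]; 0 leaves entered; closest miss.

== RESULT ==
0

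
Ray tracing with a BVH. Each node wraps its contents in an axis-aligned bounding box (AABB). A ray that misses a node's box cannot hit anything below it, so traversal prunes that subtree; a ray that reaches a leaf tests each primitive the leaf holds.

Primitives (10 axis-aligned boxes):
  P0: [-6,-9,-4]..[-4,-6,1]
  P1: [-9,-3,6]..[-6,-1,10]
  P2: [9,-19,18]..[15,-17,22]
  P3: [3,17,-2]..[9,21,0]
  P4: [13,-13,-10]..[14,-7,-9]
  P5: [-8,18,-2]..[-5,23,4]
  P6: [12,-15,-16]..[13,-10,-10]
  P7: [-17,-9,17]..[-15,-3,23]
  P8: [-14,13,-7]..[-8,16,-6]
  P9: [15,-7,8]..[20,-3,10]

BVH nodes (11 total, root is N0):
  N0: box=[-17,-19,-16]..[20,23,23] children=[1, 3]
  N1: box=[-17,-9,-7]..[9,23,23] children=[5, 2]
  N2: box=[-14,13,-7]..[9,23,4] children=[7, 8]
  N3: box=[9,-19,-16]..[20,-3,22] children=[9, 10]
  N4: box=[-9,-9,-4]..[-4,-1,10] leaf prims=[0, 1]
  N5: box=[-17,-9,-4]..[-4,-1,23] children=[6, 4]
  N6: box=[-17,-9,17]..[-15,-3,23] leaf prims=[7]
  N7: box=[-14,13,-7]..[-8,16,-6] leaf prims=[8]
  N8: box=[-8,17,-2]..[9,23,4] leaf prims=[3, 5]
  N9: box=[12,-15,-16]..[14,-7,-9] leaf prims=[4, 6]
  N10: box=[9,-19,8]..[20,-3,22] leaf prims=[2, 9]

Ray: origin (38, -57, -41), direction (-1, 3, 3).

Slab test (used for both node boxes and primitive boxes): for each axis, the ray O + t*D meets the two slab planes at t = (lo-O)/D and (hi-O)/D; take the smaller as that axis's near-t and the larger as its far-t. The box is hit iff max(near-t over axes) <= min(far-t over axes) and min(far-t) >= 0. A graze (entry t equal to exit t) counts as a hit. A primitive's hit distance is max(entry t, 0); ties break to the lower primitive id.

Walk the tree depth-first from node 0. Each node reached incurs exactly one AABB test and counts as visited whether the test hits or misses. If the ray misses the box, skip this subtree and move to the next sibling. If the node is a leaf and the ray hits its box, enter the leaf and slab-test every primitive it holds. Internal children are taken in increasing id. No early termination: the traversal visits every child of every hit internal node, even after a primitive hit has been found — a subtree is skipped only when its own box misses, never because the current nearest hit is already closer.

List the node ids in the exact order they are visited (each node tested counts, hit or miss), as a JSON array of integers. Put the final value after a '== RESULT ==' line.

Traverse from the root:
N0 x:[18,55] y:[38/3,80/3] z:[25/3,64/3] -> hit [18,64/3], descend [1, 3]
  N1 x:[29,55] y:[16,80/3] z:[34/3,64/3] -> miss, prune
  N3 x:[18,29] y:[38/3,18] z:[25/3,21] -> hit [18,18], descend [9, 10]
    N9 x:[24,26] y:[14,50/3] z:[25/3,32/3] -> miss, prune
    N10 x:[18,29] y:[38/3,18] z:[49/3,21] -> hit [18,18] leaf, test {P2(miss), P9(miss)}

5 AABB tests over nodes [0, 1, 3, 9, 10]; 1 leaf entered; closest miss.

== RESULT ==
[0, 1, 3, 9, 10]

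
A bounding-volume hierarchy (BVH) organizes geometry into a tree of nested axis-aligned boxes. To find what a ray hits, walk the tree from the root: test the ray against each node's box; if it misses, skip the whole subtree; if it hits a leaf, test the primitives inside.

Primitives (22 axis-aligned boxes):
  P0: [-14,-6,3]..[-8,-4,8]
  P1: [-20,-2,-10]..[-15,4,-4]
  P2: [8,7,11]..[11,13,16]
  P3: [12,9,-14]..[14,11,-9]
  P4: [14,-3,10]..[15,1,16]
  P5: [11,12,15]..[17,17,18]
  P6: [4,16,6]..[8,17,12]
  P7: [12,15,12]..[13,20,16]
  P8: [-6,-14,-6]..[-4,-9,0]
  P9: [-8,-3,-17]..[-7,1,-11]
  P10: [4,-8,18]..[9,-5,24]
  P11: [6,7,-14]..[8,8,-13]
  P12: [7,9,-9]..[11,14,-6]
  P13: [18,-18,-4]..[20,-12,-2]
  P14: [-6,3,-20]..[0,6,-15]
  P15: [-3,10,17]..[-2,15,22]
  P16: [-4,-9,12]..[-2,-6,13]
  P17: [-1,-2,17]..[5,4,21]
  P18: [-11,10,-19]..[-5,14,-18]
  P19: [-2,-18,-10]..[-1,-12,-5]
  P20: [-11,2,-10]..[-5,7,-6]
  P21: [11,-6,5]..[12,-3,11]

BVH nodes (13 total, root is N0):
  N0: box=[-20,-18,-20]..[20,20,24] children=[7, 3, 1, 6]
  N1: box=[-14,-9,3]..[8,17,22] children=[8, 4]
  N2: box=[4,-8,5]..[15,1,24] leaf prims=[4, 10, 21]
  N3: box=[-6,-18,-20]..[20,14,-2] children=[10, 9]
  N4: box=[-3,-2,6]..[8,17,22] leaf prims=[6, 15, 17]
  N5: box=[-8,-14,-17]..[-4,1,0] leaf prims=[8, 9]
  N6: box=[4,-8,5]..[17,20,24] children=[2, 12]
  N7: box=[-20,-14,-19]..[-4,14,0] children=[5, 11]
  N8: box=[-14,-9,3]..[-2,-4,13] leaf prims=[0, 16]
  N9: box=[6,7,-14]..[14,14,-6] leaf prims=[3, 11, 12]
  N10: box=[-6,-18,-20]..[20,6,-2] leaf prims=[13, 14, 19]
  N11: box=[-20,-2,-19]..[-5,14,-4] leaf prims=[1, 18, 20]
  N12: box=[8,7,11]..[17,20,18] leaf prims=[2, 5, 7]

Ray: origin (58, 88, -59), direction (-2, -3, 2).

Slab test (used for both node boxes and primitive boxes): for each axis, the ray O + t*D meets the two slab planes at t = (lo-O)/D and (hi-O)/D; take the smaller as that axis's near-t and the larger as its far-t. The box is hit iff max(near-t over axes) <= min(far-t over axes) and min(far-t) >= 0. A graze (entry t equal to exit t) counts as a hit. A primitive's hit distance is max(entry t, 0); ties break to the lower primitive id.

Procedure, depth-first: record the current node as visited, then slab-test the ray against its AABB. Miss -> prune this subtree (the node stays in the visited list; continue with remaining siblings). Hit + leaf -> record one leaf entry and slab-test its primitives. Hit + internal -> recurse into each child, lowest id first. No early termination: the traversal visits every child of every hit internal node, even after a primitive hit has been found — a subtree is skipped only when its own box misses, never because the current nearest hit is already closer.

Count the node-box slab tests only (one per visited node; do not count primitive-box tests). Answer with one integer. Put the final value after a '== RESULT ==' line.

Traverse from the root:
N0 x:[19,39] y:[68/3,106/3] z:[39/2,83/2] -> hit [68/3,106/3], descend [1, 3, 6, 7]
  N1 x:[25,36] y:[71/3,97/3] z:[31,81/2] -> hit [31,97/3], descend [4, 8]
    N4 x:[25,61/2] y:[71/3,30] z:[65/2,81/2] -> miss, prune
    N8 x:[30,36] y:[92/3,97/3] z:[31,36] -> hit [31,97/3] leaf, test {P0(miss), P16(miss)}
  N3 x:[19,32] y:[74/3,106/3] z:[39/2,57/2] -> hit [74/3,57/2], descend [9, 10]
    N9 x:[22,26] y:[74/3,27] z:[45/2,53/2] -> hit [74/3,26] leaf, test {P3(miss), P11(miss), P12@t=25}
    N10 x:[19,32] y:[82/3,106/3] z:[39/2,57/2] -> hit [82/3,57/2] leaf, test {P13(miss), P14(miss), P19(miss)}
  N6 x:[41/2,27] y:[68/3,32] z:[32,83/2] -> miss, prune
  N7 x:[31,39] y:[74/3,34] z:[20,59/2] -> miss, prune

Visited [0, 1, 4, 8, 3, 9, 10, 6, 7]. Tests: 9 box, 3 leaf. Nearest: P12.

== RESULT ==
9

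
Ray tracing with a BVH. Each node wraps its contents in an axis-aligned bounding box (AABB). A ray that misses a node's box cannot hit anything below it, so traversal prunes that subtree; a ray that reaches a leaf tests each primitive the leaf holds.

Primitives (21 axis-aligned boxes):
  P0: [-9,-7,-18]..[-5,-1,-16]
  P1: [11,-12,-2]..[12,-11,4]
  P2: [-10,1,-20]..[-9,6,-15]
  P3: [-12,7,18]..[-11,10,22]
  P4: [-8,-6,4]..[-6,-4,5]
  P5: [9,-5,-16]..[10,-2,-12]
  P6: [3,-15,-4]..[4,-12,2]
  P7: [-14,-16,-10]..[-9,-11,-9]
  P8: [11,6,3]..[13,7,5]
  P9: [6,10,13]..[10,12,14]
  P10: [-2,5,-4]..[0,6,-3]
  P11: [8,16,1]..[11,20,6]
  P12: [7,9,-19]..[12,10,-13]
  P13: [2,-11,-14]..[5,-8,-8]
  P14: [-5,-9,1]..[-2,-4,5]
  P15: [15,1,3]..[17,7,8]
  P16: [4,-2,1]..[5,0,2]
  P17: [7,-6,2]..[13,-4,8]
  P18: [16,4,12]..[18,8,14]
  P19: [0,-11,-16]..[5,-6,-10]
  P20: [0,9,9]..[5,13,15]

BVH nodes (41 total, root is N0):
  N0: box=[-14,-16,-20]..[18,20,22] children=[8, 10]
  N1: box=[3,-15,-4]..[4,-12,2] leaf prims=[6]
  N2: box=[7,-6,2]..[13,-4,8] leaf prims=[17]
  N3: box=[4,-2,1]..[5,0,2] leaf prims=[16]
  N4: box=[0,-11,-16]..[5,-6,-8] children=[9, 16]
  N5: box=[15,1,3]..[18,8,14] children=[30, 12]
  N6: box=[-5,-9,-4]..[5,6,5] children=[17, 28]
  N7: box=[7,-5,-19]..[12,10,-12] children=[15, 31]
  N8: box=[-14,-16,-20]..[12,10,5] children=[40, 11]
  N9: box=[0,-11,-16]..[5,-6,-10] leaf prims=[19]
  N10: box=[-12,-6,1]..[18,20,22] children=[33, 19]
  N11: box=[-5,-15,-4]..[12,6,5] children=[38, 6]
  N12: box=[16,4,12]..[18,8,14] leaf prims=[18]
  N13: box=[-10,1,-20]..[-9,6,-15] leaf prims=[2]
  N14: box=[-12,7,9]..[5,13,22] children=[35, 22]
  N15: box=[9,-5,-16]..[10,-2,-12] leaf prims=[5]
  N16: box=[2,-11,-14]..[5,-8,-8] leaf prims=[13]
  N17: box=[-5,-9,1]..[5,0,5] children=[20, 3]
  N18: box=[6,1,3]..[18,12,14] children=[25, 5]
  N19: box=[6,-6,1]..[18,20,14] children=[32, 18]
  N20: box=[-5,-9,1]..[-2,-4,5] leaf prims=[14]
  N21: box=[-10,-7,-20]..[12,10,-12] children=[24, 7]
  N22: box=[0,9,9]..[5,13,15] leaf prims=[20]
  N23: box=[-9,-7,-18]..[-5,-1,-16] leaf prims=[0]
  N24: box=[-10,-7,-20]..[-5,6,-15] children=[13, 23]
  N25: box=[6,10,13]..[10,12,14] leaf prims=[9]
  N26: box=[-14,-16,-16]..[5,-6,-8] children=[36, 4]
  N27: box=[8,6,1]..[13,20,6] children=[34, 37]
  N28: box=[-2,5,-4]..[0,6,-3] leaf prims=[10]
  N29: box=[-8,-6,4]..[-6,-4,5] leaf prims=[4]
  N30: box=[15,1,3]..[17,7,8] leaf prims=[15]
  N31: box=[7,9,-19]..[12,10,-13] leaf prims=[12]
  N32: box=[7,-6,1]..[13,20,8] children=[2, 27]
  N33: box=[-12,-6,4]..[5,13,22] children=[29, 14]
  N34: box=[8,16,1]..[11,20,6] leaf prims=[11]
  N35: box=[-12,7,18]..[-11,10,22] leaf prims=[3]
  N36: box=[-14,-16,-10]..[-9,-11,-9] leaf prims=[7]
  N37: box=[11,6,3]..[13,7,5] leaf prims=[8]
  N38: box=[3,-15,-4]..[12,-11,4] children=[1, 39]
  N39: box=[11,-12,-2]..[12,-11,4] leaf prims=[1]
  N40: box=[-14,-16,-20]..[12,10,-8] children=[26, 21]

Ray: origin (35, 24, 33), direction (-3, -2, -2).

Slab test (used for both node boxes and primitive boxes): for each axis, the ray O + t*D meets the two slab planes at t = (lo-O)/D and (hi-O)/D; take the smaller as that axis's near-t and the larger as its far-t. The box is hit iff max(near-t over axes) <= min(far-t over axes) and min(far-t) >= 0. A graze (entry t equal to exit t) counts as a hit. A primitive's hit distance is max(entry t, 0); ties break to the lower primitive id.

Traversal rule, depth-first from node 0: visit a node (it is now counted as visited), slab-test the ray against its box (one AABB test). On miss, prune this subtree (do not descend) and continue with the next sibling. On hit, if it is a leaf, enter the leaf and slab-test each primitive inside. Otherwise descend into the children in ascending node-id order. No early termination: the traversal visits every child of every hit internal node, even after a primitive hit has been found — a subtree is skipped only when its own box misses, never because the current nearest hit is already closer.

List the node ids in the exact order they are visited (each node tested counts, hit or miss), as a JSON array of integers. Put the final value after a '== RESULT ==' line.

Traverse from the root:
N0 x:[17/3,49/3] y:[2,20] z:[11/2,53/2] -> hit [17/3,49/3], descend [8, 10]
  N8 x:[23/3,49/3] y:[7,20] z:[14,53/2] -> hit [14,49/3], descend [11, 40]
    N11 x:[23/3,40/3] y:[9,39/2] z:[14,37/2] -> miss, prune
    N40 x:[23/3,49/3] y:[7,20] z:[41/2,53/2] -> miss, prune
  N10 x:[17/3,47/3] y:[2,15] z:[11/2,16] -> hit [17/3,15], descend [19, 33]
    N19 x:[17/3,29/3] y:[2,15] z:[19/2,16] -> hit [19/2,29/3], descend [18, 32]
      N18 x:[17/3,29/3] y:[6,23/2] z:[19/2,15] -> hit [19/2,29/3], descend [5, 25]
        N5 x:[17/3,20/3] y:[8,23/2] z:[19/2,15] -> miss, prune
        N25 x:[25/3,29/3] y:[6,7] z:[19/2,10] -> miss, prune
      N32 x:[22/3,28/3] y:[2,15] z:[25/2,16] -> miss, prune
    N33 x:[10,47/3] y:[11/2,15] z:[11/2,29/2] -> hit [10,29/2], descend [14, 29]
      N14 x:[10,47/3] y:[11/2,17/2] z:[11/2,12] -> miss, prune
      N29 x:[41/3,43/3] y:[14,15] z:[14,29/2] -> hit [14,43/3] leaf, test {P4@t=14}

order=[0, 8, 11, 40, 10, 19, 18, 5, 25, 32, 33, 14, 29]  |boxes|=13  |leaves|=1  hit=P4

== RESULT ==
[0, 8, 11, 40, 10, 19, 18, 5, 25, 32, 33, 14, 29]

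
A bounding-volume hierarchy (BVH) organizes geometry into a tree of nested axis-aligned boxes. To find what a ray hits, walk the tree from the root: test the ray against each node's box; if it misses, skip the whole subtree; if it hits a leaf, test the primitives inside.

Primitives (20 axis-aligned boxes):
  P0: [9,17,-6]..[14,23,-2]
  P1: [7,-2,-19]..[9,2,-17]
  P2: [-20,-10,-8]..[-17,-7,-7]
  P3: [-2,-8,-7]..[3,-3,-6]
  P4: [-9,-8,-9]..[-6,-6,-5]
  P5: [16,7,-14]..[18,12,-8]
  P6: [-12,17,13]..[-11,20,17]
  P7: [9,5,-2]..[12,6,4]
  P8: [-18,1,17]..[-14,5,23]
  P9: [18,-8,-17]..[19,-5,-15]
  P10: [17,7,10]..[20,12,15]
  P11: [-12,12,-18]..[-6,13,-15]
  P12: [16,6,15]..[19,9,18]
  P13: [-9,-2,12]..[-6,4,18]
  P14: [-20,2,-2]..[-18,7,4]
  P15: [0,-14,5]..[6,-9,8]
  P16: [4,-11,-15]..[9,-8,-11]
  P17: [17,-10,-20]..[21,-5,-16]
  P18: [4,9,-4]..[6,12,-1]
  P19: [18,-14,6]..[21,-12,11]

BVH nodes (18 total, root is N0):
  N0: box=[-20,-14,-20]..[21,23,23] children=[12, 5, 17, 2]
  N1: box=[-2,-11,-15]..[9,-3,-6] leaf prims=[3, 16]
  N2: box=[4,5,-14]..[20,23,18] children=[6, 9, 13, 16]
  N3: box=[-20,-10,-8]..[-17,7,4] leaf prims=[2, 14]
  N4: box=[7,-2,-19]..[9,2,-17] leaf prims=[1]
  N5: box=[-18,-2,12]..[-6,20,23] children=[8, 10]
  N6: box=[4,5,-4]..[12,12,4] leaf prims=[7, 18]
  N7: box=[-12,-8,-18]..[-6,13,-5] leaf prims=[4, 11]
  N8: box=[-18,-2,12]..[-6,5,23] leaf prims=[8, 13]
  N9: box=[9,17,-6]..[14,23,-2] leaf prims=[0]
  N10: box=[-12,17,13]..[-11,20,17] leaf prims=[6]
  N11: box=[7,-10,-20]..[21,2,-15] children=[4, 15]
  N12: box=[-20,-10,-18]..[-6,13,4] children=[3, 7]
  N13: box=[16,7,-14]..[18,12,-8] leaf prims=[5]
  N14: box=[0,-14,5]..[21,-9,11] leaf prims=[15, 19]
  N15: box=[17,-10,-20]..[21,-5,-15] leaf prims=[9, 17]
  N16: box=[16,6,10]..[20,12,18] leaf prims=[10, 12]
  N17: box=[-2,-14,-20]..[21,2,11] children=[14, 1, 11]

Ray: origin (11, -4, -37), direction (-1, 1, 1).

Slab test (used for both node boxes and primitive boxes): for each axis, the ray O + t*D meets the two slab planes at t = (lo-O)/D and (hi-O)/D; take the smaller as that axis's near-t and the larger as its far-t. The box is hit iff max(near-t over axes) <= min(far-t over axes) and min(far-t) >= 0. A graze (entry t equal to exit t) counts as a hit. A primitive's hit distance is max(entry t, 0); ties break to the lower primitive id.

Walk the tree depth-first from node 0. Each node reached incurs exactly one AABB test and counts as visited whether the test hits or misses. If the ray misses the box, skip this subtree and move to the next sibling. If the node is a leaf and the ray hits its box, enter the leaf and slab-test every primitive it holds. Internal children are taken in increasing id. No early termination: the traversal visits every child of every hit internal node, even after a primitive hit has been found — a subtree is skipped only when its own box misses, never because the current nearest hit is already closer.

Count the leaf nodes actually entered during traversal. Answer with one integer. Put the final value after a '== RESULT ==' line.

Walk:
N0 x:[-10,31] y:[-10,27] z:[17,60] -> hit [17,27], descend [2, 5, 12, 17]
  N2 x:[-9,7] y:[9,27] z:[23,55] -> miss, prune
  N5 x:[17,29] y:[2,24] z:[49,60] -> miss, prune
  N12 x:[17,31] y:[-6,17] z:[19,41] -> miss, prune
  N17 x:[-10,13] y:[-10,6] z:[17,48] -> miss, prune

Summary -> nodes [0, 2, 5, 12, 17]; box-tests=5; leaf-entries=0; first=miss

== RESULT ==
0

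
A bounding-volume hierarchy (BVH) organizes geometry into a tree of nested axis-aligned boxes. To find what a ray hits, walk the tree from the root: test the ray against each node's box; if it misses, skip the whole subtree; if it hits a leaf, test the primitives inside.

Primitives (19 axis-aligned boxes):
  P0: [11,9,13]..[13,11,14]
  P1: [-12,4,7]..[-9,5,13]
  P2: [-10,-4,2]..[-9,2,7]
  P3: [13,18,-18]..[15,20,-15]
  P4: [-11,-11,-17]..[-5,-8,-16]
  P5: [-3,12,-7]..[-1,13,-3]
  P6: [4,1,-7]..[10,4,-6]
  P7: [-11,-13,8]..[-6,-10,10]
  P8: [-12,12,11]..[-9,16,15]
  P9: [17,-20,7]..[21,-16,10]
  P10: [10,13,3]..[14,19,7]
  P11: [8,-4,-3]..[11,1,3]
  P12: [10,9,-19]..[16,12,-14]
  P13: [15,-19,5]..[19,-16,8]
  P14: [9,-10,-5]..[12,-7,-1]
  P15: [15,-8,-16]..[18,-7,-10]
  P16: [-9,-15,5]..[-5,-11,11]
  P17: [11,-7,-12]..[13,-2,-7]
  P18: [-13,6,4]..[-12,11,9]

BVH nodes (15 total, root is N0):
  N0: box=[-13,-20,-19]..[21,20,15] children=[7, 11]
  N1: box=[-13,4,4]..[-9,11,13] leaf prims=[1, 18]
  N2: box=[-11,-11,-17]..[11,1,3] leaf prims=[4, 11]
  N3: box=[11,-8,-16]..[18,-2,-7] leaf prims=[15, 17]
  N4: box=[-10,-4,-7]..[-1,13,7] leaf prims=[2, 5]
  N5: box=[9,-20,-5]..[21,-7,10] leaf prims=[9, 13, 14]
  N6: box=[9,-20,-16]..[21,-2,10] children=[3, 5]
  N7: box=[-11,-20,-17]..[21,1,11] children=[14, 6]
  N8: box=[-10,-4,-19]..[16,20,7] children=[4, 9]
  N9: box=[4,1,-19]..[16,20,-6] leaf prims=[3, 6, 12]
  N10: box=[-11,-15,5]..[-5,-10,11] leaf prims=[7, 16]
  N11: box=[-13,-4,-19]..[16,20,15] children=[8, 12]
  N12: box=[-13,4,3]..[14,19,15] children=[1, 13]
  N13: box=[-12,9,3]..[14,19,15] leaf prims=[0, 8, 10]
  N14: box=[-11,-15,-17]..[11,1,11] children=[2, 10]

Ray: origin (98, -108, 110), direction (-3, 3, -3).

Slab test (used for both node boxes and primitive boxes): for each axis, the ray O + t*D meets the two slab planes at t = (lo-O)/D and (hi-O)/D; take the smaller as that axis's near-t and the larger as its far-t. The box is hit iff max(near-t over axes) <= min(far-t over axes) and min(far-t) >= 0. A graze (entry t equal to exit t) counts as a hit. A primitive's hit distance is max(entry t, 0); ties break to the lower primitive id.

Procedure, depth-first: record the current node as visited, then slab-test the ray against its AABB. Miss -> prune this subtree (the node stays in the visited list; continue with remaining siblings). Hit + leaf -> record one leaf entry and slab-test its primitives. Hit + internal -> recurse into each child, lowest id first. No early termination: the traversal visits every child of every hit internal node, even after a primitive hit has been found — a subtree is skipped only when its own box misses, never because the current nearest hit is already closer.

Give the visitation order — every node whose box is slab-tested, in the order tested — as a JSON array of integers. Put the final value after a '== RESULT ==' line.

Traverse from the root:
N0 x:[77/3,37] y:[88/3,128/3] z:[95/3,43] -> hit [95/3,37], descend [7, 11]
  N7 x:[77/3,109/3] y:[88/3,109/3] z:[33,127/3] -> hit [33,109/3], descend [6, 14]
    N6 x:[77/3,89/3] y:[88/3,106/3] z:[100/3,42] -> miss, prune
    N14 x:[29,109/3] y:[31,109/3] z:[33,127/3] -> hit [33,109/3], descend [2, 10]
      N2 x:[29,109/3] y:[97/3,109/3] z:[107/3,127/3] -> hit [107/3,109/3] leaf, test {P4(miss), P11(miss)}
      N10 x:[103/3,109/3] y:[31,98/3] z:[33,35] -> miss, prune
  N11 x:[82/3,37] y:[104/3,128/3] z:[95/3,43] -> hit [104/3,37], descend [8, 12]
    N8 x:[82/3,36] y:[104/3,128/3] z:[103/3,43] -> hit [104/3,36], descend [4, 9]
      N4 x:[33,36] y:[104/3,121/3] z:[103/3,39] -> hit [104/3,36] leaf, test {P2@t=107/3, P5(miss)}
      N9 x:[82/3,94/3] y:[109/3,128/3] z:[116/3,43] -> miss, prune
    N12 x:[28,37] y:[112/3,127/3] z:[95/3,107/3] -> miss, prune

Summary -> nodes [0, 7, 6, 14, 2, 10, 11, 8, 4, 9, 12]; box-tests=11; leaf-entries=2; first=P2

== RESULT ==
[0, 7, 6, 14, 2, 10, 11, 8, 4, 9, 12]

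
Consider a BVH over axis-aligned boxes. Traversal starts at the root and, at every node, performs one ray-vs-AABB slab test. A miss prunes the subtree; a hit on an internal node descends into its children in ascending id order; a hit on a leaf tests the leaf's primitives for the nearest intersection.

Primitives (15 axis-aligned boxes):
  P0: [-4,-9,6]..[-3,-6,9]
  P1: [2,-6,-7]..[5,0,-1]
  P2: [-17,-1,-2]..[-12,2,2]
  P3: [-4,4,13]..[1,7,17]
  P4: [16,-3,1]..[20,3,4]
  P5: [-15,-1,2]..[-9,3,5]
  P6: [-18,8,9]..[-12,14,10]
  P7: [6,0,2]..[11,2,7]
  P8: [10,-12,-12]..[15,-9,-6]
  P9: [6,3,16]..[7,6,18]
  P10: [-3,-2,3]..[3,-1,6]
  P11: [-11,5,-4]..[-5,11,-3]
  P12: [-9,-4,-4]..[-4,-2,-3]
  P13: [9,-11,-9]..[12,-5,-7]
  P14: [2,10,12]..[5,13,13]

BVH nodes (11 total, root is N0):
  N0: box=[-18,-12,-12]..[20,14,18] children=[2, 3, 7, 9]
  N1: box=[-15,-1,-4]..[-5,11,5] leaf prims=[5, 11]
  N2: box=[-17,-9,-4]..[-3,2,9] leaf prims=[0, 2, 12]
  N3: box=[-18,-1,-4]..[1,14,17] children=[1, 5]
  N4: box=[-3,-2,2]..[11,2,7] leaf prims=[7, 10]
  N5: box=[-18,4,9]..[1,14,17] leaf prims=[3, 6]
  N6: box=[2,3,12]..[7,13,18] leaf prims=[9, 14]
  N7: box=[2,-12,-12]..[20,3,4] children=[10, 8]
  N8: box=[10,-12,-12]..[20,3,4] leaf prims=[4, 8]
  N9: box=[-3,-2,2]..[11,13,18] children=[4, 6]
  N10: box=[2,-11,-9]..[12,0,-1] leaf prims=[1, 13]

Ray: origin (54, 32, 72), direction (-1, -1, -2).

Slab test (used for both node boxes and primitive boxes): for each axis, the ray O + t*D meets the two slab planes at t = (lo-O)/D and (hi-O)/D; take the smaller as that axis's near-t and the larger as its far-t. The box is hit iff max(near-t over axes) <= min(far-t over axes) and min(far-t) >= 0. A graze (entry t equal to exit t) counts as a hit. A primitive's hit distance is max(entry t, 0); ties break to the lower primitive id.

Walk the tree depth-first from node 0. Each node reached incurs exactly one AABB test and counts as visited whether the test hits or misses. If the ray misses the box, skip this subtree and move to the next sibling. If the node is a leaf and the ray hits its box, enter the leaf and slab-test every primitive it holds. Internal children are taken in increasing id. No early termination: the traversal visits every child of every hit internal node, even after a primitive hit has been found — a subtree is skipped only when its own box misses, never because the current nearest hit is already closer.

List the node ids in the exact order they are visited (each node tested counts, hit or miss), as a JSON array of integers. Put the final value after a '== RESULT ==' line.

Walk:
N0 x:[34,72] y:[18,44] z:[27,42] -> hit [34,42], descend [2, 3, 7, 9]
  N2 x:[57,71] y:[30,41] z:[63/2,38] -> miss, prune
  N3 x:[53,72] y:[18,33] z:[55/2,38] -> miss, prune
  N7 x:[34,52] y:[29,44] z:[34,42] -> hit [34,42], descend [8, 10]
    N8 x:[34,44] y:[29,44] z:[34,42] -> hit [34,42] leaf, test {P4@t=34, P8@t=41}
    N10 x:[42,52] y:[32,43] z:[73/2,81/2] -> miss, prune
  N9 x:[43,57] y:[19,34] z:[27,35] -> miss, prune

Visited [0, 2, 3, 7, 8, 10, 9]. Tests: 7 box, 1 leaf. Nearest: P4.

== RESULT ==
[0, 2, 3, 7, 8, 10, 9]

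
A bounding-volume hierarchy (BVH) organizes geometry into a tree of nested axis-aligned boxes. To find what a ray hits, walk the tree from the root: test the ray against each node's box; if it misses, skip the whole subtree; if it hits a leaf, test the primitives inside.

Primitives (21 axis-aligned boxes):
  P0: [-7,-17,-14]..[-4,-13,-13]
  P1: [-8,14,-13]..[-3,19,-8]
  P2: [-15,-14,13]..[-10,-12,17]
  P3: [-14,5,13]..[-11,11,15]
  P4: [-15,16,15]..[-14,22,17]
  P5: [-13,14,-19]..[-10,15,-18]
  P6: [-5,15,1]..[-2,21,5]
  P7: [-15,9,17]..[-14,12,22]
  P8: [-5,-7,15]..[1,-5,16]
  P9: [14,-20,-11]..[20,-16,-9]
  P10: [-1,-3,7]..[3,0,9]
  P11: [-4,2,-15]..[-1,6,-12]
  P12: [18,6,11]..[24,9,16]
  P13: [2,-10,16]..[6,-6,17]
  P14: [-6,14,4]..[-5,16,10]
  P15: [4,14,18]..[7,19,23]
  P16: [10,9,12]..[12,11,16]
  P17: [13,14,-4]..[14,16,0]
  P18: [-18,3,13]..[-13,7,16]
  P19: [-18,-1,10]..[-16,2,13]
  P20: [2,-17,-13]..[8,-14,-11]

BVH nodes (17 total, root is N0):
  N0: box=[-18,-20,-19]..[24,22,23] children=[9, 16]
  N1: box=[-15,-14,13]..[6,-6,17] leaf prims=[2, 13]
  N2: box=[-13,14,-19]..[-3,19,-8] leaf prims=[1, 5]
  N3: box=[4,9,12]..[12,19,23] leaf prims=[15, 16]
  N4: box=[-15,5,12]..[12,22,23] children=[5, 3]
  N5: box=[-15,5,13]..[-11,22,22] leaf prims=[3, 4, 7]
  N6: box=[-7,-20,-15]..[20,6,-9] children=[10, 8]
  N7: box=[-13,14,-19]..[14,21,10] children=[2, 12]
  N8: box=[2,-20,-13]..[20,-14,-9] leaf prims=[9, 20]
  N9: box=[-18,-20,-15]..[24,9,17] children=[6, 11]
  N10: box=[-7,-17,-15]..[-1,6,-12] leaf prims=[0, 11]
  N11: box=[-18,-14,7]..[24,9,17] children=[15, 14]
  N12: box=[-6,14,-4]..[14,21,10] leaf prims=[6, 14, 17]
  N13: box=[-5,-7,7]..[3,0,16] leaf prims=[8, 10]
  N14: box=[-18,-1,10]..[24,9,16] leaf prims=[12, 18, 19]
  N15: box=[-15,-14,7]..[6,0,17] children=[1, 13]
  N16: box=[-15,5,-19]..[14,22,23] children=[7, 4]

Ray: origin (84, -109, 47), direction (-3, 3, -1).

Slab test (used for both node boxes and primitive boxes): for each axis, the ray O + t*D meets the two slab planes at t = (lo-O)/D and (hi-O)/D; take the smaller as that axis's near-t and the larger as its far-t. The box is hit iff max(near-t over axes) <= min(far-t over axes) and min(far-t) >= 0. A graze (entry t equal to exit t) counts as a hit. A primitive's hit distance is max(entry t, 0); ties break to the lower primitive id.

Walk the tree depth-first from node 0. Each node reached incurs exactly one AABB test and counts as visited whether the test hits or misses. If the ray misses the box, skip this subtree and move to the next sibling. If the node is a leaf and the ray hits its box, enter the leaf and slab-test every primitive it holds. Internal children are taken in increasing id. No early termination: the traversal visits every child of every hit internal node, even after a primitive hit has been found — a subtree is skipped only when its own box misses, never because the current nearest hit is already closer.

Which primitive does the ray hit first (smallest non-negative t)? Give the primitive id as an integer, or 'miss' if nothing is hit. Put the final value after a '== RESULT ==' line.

Walk:
N0 x:[20,34] y:[89/3,131/3] z:[24,66] -> hit [89/3,34], descend [9, 16]
  N9 x:[20,34] y:[89/3,118/3] z:[30,62] -> hit [30,34], descend [6, 11]
    N6 x:[64/3,91/3] y:[89/3,115/3] z:[56,62] -> miss, prune
    N11 x:[20,34] y:[95/3,118/3] z:[30,40] -> hit [95/3,34], descend [14, 15]
      N14 x:[20,34] y:[36,118/3] z:[31,37] -> miss, prune
      N15 x:[26,33] y:[95/3,109/3] z:[30,40] -> hit [95/3,33], descend [1, 13]
        N1 x:[26,33] y:[95/3,103/3] z:[30,34] -> hit [95/3,33] leaf, test {P2@t=95/3, P13(miss)}
        N13 x:[27,89/3] y:[34,109/3] z:[31,40] -> miss, prune
  N16 x:[70/3,33] y:[38,131/3] z:[24,66] -> miss, prune

Summary -> nodes [0, 9, 6, 11, 14, 15, 1, 13, 16]; box-tests=9; leaf-entries=1; first=P2

== RESULT ==
2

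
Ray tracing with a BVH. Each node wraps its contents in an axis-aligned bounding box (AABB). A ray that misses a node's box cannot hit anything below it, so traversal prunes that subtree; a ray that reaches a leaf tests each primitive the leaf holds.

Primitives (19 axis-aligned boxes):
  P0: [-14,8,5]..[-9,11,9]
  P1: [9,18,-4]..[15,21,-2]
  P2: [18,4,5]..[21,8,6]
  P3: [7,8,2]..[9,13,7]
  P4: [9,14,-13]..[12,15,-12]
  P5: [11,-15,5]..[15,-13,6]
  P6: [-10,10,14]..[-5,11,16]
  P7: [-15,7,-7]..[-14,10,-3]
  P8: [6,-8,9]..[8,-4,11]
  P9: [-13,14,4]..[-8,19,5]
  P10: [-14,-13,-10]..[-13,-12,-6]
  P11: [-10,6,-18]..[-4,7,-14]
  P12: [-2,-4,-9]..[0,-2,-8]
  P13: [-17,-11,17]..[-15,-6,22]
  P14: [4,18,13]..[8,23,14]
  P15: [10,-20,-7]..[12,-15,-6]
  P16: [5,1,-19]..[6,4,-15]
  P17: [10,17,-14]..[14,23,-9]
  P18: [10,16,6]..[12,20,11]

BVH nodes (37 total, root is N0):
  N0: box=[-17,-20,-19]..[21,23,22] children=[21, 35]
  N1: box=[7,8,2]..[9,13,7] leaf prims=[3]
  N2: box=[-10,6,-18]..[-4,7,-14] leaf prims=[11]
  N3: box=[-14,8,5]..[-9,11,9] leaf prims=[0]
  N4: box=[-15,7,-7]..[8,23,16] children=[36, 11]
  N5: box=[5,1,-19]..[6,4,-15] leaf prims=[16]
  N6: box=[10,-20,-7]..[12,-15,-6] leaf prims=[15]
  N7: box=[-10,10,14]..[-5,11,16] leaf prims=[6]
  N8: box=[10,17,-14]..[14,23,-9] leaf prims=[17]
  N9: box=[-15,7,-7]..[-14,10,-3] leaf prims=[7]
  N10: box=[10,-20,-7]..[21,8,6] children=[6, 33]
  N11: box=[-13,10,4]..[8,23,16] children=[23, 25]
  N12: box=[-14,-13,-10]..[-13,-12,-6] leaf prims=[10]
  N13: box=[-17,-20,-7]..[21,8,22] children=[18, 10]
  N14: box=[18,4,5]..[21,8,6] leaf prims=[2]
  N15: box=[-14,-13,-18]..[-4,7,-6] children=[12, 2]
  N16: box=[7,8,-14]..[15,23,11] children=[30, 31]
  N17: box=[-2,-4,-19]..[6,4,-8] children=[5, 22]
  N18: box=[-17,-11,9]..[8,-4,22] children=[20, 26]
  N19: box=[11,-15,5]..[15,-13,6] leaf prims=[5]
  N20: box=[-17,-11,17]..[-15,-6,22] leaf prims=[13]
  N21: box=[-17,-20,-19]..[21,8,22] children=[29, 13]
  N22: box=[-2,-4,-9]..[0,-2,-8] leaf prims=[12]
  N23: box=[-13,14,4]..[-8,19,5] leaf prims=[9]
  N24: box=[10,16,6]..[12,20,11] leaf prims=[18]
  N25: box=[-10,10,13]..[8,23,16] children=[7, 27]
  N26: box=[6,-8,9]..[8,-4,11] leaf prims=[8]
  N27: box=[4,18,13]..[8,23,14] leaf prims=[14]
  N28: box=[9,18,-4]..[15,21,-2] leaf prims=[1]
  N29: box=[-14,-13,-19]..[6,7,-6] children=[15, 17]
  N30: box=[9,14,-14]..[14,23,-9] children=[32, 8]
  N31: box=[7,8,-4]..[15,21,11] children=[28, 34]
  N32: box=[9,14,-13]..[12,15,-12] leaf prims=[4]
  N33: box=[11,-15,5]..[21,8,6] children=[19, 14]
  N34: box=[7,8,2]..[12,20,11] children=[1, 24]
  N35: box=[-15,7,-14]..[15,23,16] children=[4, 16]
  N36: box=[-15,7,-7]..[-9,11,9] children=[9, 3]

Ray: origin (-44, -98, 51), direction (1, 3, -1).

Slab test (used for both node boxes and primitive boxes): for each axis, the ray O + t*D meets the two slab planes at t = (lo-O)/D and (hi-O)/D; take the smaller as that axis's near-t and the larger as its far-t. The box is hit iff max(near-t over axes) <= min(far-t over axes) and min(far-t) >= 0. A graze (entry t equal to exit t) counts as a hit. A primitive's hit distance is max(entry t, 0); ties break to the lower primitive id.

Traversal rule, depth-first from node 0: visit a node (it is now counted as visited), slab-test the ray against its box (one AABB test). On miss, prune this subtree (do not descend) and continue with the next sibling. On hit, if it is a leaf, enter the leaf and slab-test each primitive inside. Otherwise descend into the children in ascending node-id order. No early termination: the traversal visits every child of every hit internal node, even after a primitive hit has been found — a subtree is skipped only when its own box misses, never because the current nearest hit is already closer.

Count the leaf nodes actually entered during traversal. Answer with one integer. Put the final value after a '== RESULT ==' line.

Trace the traversal:
N0 x:[27,65] y:[26,121/3] z:[29,70] -> hit [29,121/3], descend [21, 35]
  N21 x:[27,65] y:[26,106/3] z:[29,70] -> hit [29,106/3], descend [13, 29]
    N13 x:[27,65] y:[26,106/3] z:[29,58] -> hit [29,106/3], descend [10, 18]
      N10 x:[54,65] y:[26,106/3] z:[45,58] -> miss, prune
      N18 x:[27,52] y:[29,94/3] z:[29,42] -> hit [29,94/3], descend [20, 26]
        N20 x:[27,29] y:[29,92/3] z:[29,34] -> hit [29,29] leaf, test {P13@t=29}
        N26 x:[50,52] y:[30,94/3] z:[40,42] -> miss, prune
    N29 x:[30,50] y:[85/3,35] z:[57,70] -> miss, prune
  N35 x:[29,59] y:[35,121/3] z:[35,65] -> hit [35,121/3], descend [4, 16]
    N4 x:[29,52] y:[35,121/3] z:[35,58] -> hit [35,121/3], descend [11, 36]
      N11 x:[31,52] y:[36,121/3] z:[35,47] -> hit [36,121/3], descend [23, 25]
        N23 x:[31,36] y:[112/3,39] z:[46,47] -> miss, prune
        N25 x:[34,52] y:[36,121/3] z:[35,38] -> hit [36,38], descend [7, 27]
          N7 x:[34,39] y:[36,109/3] z:[35,37] -> hit [36,109/3] leaf, test {P6@t=36}
          N27 x:[48,52] y:[116/3,121/3] z:[37,38] -> miss, prune
      N36 x:[29,35] y:[35,109/3] z:[42,58] -> miss, prune
    N16 x:[51,59] y:[106/3,121/3] z:[40,65] -> miss, prune

Summary -> nodes [0, 21, 13, 10, 18, 20, 26, 29, 35, 4, 11, 23, 25, 7, 27, 36, 16]; box-tests=17; leaf-entries=2; first=P13

== RESULT ==
2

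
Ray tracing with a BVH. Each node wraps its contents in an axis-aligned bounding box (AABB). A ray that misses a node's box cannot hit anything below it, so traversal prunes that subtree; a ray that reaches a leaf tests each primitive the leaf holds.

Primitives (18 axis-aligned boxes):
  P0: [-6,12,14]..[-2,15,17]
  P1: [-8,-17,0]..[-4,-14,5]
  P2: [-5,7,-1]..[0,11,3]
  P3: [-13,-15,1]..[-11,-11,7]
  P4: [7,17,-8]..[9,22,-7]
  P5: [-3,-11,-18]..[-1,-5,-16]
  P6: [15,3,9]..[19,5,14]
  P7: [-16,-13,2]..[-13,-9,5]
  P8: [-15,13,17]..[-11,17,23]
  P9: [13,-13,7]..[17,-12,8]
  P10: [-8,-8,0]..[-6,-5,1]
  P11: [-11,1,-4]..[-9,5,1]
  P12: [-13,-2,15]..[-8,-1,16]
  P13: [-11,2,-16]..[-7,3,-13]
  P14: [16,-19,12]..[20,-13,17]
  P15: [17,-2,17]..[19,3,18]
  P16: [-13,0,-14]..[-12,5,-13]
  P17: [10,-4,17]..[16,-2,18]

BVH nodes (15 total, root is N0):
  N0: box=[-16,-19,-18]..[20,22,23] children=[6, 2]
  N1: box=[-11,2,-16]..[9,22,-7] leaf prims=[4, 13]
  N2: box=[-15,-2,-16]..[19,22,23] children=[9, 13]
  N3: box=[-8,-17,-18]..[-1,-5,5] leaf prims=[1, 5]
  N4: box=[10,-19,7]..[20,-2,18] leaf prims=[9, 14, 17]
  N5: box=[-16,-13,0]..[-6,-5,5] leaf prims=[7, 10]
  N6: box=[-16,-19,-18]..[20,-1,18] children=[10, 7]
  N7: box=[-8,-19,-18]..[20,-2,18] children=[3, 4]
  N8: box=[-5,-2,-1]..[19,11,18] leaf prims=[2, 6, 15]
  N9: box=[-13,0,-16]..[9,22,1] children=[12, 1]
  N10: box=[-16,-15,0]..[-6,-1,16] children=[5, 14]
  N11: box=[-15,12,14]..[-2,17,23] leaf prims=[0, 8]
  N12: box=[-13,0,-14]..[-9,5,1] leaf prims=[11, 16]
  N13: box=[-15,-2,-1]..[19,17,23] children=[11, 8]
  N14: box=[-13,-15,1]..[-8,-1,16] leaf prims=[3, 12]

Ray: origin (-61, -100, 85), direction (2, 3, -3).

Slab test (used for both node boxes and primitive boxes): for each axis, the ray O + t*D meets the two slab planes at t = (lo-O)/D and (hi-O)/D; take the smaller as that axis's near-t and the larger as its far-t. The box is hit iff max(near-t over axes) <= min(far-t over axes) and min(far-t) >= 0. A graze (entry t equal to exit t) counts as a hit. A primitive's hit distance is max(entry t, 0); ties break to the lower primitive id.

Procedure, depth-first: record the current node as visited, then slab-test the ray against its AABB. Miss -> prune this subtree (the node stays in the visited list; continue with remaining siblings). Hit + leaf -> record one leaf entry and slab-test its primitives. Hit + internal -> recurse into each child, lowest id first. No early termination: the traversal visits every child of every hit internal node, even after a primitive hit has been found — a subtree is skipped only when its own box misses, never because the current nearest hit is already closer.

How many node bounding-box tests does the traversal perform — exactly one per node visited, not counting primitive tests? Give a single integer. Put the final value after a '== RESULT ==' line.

Walk:
N0 x:[45/2,81/2] y:[27,122/3] z:[62/3,103/3] -> hit [27,103/3], descend [2, 6]
  N2 x:[23,40] y:[98/3,122/3] z:[62/3,101/3] -> hit [98/3,101/3], descend [9, 13]
    N9 x:[24,35] y:[100/3,122/3] z:[28,101/3] -> hit [100/3,101/3], descend [1, 12]
      N1 x:[25,35] y:[34,122/3] z:[92/3,101/3] -> miss, prune
      N12 x:[24,26] y:[100/3,35] z:[28,33] -> miss, prune
    N13 x:[23,40] y:[98/3,39] z:[62/3,86/3] -> miss, prune
  N6 x:[45/2,81/2] y:[27,33] z:[67/3,103/3] -> hit [27,33], descend [7, 10]
    N7 x:[53/2,81/2] y:[27,98/3] z:[67/3,103/3] -> hit [27,98/3], descend [3, 4]
      N3 x:[53/2,30] y:[83/3,95/3] z:[80/3,103/3] -> hit [83/3,30] leaf, test {P1@t=83/3, P5(miss)}
      N4 x:[71/2,81/2] y:[27,98/3] z:[67/3,26] -> miss, prune
    N10 x:[45/2,55/2] y:[85/3,33] z:[23,85/3] -> miss, prune

Visited [0, 2, 9, 1, 12, 13, 6, 7, 3, 4, 10]. Tests: 11 box, 1 leaf. Nearest: P1.

== RESULT ==
11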